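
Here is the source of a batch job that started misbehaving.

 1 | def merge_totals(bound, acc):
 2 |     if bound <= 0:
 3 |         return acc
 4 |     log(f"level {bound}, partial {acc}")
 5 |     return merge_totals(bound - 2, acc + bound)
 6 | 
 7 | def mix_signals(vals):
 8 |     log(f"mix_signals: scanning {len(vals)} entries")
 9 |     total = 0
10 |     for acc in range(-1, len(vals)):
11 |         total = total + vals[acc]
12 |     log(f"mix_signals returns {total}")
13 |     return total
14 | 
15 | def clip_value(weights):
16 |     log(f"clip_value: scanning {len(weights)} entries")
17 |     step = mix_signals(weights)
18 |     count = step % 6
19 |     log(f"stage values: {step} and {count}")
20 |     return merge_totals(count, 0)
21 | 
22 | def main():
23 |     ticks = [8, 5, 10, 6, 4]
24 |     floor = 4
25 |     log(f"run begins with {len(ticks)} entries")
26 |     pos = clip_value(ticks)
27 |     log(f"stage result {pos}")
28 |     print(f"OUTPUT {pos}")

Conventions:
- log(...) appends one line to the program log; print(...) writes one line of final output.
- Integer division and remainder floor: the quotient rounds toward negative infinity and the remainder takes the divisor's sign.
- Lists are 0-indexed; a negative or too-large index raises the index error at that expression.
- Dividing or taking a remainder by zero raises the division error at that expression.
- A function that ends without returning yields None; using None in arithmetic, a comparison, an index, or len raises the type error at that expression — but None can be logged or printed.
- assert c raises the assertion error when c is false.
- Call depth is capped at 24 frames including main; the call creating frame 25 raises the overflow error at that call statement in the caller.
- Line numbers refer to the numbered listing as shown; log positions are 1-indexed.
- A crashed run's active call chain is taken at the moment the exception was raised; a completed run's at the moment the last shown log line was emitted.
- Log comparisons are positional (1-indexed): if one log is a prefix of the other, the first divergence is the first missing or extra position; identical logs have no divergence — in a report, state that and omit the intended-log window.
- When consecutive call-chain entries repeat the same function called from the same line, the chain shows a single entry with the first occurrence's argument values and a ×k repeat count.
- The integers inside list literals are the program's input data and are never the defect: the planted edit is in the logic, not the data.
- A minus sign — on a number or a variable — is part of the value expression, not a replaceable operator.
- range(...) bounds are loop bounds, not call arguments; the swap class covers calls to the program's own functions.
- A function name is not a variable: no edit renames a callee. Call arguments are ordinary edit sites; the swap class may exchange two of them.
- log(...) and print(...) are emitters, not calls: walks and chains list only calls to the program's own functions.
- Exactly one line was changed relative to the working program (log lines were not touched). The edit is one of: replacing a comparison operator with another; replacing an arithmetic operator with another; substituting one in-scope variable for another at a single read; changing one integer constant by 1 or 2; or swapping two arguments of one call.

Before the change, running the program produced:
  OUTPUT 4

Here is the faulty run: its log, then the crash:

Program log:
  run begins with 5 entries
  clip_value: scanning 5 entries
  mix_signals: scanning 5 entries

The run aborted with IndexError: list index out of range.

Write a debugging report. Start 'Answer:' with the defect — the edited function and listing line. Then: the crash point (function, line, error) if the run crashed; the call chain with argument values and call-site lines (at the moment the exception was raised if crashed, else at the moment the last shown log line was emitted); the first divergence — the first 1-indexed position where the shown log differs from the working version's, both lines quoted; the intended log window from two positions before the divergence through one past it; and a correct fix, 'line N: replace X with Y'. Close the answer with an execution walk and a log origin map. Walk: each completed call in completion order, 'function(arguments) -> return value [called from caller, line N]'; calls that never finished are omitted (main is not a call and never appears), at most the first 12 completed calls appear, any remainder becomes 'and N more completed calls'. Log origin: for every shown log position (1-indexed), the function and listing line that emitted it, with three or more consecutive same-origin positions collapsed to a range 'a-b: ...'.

Answer: the defect is in mix_signals at line 10.
Key fact: Only 3 log lines were emitted before the run died; the intended continuation was 'mix_signals returns 33'.
Crash: mix_signals, line 11, IndexError.
Call chain: main -> clip_value([8, 5, 10, 6, 4]) (called at line 26) -> mix_signals([8, 5, 10, 6, 4]) (called at line 17).
First divergence: position 4 — after 3 matching lines the faulty run goes silent; intended next line 'mix_signals returns 33'.
Intended log window:
  2: clip_value: scanning 5 entries
  3: mix_signals: scanning 5 entries
  4: mix_signals returns 33
  5: stage values: 33 and 3
Execution walk:
  (no call completed)
Log line origins:
  1: logged in main at line 25
  2: logged in clip_value at line 16
  3: logged in mix_signals at line 8
A correct fix: line 10: replace `-1` with `0`.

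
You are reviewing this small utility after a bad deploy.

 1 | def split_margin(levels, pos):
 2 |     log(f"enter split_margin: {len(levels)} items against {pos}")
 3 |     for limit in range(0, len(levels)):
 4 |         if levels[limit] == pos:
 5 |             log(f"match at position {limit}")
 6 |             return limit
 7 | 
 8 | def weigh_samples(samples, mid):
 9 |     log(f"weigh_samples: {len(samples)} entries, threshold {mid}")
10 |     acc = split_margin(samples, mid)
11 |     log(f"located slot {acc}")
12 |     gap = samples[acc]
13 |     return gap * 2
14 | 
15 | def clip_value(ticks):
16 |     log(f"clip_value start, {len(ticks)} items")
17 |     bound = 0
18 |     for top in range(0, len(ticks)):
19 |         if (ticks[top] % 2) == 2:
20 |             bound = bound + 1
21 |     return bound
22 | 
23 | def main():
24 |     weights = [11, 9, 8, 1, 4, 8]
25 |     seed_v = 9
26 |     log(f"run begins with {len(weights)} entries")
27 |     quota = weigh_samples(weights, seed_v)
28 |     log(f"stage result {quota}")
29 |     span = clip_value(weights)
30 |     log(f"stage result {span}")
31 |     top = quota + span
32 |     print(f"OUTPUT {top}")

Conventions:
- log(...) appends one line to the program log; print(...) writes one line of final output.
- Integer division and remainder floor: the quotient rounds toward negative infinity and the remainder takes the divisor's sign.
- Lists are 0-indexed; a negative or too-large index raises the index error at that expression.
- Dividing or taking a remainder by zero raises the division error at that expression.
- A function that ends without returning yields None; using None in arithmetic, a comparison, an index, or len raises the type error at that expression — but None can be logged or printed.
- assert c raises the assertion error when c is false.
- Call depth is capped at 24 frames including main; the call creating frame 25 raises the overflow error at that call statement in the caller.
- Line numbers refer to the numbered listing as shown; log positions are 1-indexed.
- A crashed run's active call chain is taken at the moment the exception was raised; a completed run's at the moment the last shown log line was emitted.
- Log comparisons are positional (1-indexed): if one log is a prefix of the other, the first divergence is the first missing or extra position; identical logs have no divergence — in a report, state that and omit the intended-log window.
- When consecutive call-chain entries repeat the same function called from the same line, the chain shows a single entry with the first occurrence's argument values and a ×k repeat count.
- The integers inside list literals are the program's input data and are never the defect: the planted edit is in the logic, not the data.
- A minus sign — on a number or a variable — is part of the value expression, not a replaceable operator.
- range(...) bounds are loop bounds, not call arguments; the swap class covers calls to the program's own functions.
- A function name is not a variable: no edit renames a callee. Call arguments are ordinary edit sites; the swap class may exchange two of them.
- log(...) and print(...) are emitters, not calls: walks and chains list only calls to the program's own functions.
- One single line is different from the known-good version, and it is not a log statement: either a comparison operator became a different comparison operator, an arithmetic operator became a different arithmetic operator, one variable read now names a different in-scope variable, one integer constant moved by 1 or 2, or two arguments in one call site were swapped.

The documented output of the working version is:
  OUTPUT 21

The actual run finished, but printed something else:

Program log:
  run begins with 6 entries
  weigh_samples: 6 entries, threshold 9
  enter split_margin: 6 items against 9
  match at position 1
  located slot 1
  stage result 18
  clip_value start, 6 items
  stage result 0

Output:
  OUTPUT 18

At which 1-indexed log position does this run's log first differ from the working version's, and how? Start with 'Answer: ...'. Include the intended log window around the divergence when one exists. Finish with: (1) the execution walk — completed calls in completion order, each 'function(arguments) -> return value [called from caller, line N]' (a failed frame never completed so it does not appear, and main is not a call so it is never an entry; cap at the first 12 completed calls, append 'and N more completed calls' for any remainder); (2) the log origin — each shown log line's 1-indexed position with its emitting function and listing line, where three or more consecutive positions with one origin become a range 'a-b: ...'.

Answer: at position 8 the run shows 'stage result 0' where the working version logs 'stage result 3'.
Intended log window:
  6: stage result 18
  7: clip_value start, 6 items
  8: stage result 3
Execution walk:
  split_margin([11, 9, 8, 1, 4, 8], 9) -> 1  [called from weigh_samples, line 10]
  weigh_samples([11, 9, 8, 1, 4, 8], 9) -> 18  [called from main, line 27]
  clip_value([11, 9, 8, 1, 4, 8]) -> 0  [called from main, line 29]
Log line origins:
  1: emitted by main (line 26)
  2: emitted by weigh_samples (line 9)
  3: emitted by split_margin (line 2)
  4: emitted by split_margin (line 5)
  5: emitted by weigh_samples (line 11)
  6: emitted by main (line 28)
  7: emitted by clip_value (line 16)
  8: emitted by main (line 30)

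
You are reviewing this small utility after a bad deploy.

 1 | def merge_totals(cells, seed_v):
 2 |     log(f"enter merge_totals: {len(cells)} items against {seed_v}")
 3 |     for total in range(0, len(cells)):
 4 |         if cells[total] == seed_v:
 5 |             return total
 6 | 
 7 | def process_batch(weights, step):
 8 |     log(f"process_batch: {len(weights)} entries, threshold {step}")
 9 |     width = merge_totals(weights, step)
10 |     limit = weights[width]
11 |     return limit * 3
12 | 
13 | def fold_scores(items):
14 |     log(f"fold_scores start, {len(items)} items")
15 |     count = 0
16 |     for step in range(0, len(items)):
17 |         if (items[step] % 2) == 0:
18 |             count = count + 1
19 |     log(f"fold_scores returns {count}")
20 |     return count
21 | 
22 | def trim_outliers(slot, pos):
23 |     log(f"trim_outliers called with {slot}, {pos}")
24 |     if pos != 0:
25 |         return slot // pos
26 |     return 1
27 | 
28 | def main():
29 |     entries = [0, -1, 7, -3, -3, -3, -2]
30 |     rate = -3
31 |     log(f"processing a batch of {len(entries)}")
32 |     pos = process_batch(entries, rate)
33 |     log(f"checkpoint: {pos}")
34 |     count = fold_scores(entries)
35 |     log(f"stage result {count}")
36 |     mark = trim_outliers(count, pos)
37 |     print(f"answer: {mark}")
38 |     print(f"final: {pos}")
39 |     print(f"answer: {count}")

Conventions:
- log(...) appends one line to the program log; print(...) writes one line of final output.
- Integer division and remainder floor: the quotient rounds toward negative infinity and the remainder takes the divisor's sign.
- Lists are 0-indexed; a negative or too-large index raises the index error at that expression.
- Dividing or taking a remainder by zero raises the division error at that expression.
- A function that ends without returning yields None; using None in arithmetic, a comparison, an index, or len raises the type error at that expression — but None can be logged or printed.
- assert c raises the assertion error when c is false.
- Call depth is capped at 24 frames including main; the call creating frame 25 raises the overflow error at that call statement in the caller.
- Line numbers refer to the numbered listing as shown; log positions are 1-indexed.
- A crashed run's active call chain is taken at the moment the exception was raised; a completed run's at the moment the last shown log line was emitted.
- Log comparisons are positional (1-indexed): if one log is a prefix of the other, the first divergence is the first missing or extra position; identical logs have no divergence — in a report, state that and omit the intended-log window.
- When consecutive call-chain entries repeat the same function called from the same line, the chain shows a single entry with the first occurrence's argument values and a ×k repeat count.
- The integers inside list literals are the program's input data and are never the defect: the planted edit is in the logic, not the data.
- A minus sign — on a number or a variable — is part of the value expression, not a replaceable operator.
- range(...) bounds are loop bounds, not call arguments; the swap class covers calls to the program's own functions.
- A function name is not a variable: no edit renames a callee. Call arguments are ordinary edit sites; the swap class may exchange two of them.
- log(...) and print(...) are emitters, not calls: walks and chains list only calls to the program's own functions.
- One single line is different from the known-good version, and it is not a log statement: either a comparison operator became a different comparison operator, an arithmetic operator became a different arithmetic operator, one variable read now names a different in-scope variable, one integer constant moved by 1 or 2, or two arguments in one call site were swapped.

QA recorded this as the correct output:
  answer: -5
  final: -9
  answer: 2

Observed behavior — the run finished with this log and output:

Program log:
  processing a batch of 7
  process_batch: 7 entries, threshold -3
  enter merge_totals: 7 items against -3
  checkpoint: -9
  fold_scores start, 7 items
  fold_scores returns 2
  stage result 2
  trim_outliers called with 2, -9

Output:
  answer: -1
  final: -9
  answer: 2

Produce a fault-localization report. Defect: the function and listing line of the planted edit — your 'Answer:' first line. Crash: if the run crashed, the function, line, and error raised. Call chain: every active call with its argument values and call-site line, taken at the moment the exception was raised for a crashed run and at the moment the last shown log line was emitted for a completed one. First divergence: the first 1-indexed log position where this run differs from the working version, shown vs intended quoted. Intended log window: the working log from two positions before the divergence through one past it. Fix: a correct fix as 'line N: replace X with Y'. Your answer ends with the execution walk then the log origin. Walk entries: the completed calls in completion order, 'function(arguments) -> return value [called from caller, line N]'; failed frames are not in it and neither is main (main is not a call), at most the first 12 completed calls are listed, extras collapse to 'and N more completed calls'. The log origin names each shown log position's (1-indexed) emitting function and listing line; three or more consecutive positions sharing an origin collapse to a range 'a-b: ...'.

Answer: the defect is in main at line 36.
Key observation: Position 8 is the first bad log line: 'trim_outliers called with 2, -9' should read 'trim_outliers called with -9, 2'.
Call chain: main -> trim_outliers(2, -9) (called at line 36).
First divergence: position 8 — the shown line 'trim_outliers called with 2, -9' should read 'trim_outliers called with -9, 2'.
Intended log window:
  6: fold_scores returns 2
  7: stage result 2
  8: trim_outliers called with -9, 2
Execution walk:
  merge_totals([0, -1, 7, -3, -3, -3, -2], -3) -> 3  [called from process_batch, line 9]
  process_batch([0, -1, 7, -3, -3, -3, -2], -3) -> -9  [called from main, line 32]
  fold_scores([0, -1, 7, -3, -3, -3, -2]) -> 2  [called from main, line 34]
  trim_outliers(2, -9) -> -1  [called from main, line 36]
Log line origins:
  1 — main, line 31
  2 — process_batch, line 8
  3 — merge_totals, line 2
  4 — main, line 33
  5 — fold_scores, line 14
  6 — fold_scores, line 19
  7 — main, line 35
  8 — trim_outliers, line 23
A correct fix: line 36: replace `trim_outliers(count, pos)` with `trim_outliers(pos, count)`.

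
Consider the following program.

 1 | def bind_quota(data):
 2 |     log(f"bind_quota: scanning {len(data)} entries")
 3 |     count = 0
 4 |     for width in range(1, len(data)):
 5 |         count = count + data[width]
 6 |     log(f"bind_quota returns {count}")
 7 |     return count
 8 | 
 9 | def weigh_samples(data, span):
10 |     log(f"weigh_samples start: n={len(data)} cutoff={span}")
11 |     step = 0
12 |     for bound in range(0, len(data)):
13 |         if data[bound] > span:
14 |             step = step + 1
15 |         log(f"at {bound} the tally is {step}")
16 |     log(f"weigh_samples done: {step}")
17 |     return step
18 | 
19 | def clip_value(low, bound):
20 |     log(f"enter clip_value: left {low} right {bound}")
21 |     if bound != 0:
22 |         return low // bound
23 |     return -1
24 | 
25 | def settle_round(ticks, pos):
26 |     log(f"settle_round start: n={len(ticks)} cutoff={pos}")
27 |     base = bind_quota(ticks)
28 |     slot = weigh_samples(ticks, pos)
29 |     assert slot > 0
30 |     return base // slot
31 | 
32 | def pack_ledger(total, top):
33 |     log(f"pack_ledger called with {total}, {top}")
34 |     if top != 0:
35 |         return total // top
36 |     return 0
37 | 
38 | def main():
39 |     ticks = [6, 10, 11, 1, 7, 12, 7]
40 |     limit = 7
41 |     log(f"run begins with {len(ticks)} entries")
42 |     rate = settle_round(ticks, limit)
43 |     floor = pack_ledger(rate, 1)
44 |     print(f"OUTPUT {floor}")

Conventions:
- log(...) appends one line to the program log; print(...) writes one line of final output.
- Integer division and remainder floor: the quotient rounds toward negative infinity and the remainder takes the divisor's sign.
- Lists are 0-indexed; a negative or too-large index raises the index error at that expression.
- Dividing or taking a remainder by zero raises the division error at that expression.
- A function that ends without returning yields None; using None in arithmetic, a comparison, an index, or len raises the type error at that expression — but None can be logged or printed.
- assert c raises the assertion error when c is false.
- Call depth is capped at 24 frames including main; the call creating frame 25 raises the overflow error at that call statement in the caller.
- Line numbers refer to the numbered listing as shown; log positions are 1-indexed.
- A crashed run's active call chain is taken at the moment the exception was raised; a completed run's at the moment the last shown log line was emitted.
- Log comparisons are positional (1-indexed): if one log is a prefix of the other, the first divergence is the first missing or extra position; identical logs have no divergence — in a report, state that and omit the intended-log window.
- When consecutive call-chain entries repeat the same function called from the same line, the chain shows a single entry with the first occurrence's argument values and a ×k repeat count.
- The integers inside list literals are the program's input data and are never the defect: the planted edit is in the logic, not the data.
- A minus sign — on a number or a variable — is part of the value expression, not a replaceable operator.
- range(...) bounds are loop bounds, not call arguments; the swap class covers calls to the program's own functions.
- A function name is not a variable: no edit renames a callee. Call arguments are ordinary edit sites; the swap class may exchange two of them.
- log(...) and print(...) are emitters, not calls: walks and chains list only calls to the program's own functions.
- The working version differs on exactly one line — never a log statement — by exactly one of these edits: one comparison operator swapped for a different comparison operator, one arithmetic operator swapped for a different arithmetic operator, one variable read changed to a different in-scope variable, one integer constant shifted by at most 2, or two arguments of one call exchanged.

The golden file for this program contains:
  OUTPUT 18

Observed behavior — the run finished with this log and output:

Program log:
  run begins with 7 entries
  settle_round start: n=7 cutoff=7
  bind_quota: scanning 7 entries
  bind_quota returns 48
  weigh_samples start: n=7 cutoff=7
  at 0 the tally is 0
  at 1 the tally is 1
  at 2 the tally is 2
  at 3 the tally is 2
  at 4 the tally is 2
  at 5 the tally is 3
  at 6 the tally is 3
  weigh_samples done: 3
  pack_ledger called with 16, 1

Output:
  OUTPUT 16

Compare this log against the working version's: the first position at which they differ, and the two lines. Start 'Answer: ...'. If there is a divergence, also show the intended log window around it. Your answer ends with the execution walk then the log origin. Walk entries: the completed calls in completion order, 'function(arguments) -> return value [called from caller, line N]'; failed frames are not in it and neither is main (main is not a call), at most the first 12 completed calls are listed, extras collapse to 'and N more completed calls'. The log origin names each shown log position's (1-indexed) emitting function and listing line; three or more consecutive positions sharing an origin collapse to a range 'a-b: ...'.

Answer: position 4 — the shown line 'bind_quota returns 48' should read 'bind_quota returns 54'.
Intended log window:
  2: settle_round start: n=7 cutoff=7
  3: bind_quota: scanning 7 entries
  4: bind_quota returns 54
  5: weigh_samples start: n=7 cutoff=7
Execution walk:
  bind_quota([6, 10, 11, 1, 7, 12, 7]) -> 48  [called from settle_round, line 27]
  weigh_samples([6, 10, 11, 1, 7, 12, 7], 7) -> 3  [called from settle_round, line 28]
  settle_round([6, 10, 11, 1, 7, 12, 7], 7) -> 16  [called from main, line 42]
  pack_ledger(16, 1) -> 16  [called from main, line 43]
Log origins:
  1: emitted by main (line 41)
  2: emitted by settle_round (line 26)
  3: emitted by bind_quota (line 2)
  4: emitted by bind_quota (line 6)
  5: emitted by weigh_samples (line 10)
  6-12: emitted by weigh_samples (line 15)
  13: emitted by weigh_samples (line 16)
  14: emitted by pack_ledger (line 33)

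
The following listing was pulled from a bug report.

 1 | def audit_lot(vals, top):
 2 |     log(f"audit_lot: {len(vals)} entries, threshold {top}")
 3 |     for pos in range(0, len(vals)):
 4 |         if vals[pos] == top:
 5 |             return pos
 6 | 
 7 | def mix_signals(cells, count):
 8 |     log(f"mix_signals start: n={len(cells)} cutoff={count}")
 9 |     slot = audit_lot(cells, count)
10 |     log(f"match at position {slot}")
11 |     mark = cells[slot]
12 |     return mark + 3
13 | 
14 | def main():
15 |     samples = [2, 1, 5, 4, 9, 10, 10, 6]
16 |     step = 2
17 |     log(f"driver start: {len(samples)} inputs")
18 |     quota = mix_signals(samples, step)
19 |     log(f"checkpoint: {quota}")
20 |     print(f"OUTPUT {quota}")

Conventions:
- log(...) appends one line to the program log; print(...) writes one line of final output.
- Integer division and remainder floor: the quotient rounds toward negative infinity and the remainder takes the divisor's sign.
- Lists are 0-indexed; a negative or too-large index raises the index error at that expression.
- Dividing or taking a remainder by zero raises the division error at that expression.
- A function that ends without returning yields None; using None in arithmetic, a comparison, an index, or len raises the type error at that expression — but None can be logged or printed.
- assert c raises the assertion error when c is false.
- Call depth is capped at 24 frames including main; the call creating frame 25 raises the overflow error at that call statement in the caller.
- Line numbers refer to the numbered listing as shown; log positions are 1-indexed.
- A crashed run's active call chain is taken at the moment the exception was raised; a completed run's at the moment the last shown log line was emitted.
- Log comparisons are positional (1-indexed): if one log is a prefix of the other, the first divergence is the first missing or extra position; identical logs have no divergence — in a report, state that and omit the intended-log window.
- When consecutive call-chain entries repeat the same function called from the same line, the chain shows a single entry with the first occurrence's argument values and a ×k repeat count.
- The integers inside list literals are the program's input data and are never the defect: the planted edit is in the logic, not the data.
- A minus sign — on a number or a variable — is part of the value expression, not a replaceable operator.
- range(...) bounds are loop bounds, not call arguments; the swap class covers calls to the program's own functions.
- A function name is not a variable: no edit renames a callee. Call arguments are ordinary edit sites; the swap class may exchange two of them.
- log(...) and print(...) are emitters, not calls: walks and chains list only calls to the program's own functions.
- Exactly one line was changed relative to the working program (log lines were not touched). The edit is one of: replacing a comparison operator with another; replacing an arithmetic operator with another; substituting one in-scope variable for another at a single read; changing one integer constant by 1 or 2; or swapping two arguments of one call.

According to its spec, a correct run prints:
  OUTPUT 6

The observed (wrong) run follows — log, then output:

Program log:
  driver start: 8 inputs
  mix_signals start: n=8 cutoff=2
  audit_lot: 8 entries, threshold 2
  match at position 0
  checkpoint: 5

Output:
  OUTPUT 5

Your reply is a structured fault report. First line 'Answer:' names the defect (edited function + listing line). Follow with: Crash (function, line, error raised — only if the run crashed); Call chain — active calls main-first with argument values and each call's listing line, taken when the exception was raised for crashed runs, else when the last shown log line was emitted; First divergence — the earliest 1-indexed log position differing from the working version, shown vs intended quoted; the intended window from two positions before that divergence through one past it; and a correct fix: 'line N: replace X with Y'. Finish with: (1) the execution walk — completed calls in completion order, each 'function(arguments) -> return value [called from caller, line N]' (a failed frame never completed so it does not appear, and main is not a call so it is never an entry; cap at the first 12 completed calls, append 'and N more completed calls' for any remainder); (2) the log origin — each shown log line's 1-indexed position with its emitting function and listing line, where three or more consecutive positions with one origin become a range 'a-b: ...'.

Answer: the defect is in mix_signals at line 12.
Key fact: Position 5 is the first bad log line: 'checkpoint: 5' should read 'checkpoint: 6'.
Call chain: main.
First divergence: position 5 — the shown line 'checkpoint: 5' should read 'checkpoint: 6'.
Intended log window:
  3: audit_lot: 8 entries, threshold 2
  4: match at position 0
  5: checkpoint: 6
Execution walk:
  audit_lot([2, 1, 5, 4, 9, 10, 10, 6], 2) -> 0  [called from mix_signals, line 9]
  mix_signals([2, 1, 5, 4, 9, 10, 10, 6], 2) -> 5  [called from main, line 18]
Origin of each log line:
  1 — main, line 17
  2 — mix_signals, line 8
  3 — audit_lot, line 2
  4 — mix_signals, line 10
  5 — main, line 19
A correct fix: line 12: replace `+` with `*`.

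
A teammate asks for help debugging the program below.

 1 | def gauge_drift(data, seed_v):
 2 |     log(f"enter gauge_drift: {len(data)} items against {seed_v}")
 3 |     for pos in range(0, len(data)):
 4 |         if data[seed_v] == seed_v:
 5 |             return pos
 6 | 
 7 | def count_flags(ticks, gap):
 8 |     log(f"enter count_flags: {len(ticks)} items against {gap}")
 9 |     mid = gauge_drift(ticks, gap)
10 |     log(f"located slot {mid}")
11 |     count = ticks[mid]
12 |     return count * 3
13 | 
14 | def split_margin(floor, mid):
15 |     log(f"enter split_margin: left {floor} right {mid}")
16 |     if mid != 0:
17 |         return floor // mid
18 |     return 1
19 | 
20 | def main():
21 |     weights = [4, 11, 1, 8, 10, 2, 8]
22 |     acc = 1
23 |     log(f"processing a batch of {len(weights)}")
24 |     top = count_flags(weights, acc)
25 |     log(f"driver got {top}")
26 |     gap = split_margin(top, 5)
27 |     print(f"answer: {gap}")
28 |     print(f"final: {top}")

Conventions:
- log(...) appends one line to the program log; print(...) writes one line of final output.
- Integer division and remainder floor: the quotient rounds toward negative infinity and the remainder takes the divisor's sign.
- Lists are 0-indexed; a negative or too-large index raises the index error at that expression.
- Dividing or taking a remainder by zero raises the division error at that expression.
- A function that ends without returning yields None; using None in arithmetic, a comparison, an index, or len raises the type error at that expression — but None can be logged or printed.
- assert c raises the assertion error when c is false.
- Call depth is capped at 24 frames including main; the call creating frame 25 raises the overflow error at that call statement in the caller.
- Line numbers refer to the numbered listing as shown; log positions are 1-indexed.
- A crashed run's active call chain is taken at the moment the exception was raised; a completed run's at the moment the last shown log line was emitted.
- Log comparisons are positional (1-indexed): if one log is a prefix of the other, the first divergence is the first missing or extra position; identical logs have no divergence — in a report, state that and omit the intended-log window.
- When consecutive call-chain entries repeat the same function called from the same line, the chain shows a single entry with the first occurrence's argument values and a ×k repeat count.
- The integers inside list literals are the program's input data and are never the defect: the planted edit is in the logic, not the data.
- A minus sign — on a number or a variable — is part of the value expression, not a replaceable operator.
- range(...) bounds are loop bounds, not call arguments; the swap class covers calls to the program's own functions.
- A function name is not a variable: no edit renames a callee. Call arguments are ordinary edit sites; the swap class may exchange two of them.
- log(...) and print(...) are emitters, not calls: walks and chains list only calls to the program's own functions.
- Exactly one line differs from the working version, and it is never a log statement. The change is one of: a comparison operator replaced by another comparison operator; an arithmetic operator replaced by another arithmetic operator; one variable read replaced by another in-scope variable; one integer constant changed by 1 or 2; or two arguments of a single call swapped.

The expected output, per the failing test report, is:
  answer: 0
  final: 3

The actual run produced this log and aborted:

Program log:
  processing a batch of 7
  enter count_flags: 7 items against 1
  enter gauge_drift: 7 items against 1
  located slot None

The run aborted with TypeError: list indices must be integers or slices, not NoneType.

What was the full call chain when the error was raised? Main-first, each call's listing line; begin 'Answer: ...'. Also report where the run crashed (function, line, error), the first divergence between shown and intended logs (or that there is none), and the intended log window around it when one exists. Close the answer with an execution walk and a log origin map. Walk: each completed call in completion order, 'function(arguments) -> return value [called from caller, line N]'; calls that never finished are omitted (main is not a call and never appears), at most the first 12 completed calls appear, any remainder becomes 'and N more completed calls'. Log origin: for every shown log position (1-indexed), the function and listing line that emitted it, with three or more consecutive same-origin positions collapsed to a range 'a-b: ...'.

Answer: main -> count_flags (called at line 24).
The tell: At log position 4 the runs split — shown 'located slot None', but the working version logs 'located slot 2'.
Crash: count_flags, line 11, TypeError.
First divergence: at position 4 the run shows 'located slot None' where the working version logs 'located slot 2'.
Intended log window:
  2: enter count_flags: 7 items against 1
  3: enter gauge_drift: 7 items against 1
  4: located slot 2
  5: driver got 3
Execution walk:
  gauge_drift([4, 11, 1, 8, 10, 2, 8], 1) -> None  [called from count_flags, line 9]
Log line origins:
  1: logged in main at line 23
  2: logged in count_flags at line 8
  3: logged in gauge_drift at line 2
  4: logged in count_flags at line 10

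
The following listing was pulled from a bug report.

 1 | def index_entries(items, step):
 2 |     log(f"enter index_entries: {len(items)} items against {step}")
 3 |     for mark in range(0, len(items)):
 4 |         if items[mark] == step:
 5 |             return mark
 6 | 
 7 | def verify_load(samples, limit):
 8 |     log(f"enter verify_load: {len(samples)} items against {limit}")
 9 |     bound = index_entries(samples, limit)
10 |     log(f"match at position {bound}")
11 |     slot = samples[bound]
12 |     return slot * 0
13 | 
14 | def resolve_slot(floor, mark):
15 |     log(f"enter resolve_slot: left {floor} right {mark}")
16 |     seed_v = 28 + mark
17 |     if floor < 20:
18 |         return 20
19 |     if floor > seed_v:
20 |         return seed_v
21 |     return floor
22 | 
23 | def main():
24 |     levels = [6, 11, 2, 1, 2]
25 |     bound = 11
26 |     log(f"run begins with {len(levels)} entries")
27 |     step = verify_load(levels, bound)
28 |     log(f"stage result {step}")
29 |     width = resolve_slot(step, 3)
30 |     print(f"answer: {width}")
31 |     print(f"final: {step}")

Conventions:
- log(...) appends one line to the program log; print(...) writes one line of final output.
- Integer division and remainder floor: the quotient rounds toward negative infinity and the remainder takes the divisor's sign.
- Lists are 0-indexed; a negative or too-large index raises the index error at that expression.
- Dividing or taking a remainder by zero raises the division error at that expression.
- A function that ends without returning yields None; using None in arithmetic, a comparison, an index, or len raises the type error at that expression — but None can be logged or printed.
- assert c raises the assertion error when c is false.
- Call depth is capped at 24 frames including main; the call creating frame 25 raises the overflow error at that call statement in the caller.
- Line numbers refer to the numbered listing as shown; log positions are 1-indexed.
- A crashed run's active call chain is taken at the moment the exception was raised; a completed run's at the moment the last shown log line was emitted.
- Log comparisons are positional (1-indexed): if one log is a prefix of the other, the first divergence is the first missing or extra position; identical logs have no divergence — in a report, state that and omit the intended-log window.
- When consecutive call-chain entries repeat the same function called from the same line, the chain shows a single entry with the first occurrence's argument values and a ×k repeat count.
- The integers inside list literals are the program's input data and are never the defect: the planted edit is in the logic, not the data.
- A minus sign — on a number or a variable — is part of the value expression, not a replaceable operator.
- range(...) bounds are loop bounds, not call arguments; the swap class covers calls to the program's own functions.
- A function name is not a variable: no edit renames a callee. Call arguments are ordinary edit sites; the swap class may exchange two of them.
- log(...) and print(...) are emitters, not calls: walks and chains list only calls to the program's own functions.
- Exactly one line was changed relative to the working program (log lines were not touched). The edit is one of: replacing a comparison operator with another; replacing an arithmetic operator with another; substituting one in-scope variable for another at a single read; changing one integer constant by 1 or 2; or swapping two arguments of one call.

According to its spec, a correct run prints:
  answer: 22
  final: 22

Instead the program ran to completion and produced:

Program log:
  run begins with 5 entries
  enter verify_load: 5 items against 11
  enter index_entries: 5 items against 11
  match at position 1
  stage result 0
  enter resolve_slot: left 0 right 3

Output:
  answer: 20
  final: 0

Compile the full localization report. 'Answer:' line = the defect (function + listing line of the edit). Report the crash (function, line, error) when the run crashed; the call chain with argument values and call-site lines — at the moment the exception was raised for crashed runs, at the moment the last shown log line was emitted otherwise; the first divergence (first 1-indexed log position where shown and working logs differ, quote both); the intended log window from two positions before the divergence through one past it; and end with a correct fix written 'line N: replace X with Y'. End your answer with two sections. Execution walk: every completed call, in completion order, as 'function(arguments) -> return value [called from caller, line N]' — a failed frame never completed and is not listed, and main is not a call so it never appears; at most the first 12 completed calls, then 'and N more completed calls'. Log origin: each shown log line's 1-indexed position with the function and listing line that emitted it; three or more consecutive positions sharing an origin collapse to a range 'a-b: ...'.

Answer: the defect is in verify_load at line 12.
Core observation: Everything matches until log position 5, which reads 'stage result 0' in place of 'stage result 22'.
Call chain: main -> resolve_slot(0, 3) (called at line 29).
First divergence: position 5; shown 'stage result 0' vs intended 'stage result 22'.
Intended log window:
  3: enter index_entries: 5 items against 11
  4: match at position 1
  5: stage result 22
  6: enter resolve_slot: left 22 right 3
Execution walk:
  index_entries([6, 11, 2, 1, 2], 11) -> 1  [called from verify_load, line 9]
  verify_load([6, 11, 2, 1, 2], 11) -> 0  [called from main, line 27]
  resolve_slot(0, 3) -> 20  [called from main, line 29]
Origin of each log line:
  1 — main, line 26
  2 — verify_load, line 8
  3 — index_entries, line 2
  4 — verify_load, line 10
  5 — main, line 28
  6 — resolve_slot, line 15
A correct fix: line 12: replace `0` with `2`.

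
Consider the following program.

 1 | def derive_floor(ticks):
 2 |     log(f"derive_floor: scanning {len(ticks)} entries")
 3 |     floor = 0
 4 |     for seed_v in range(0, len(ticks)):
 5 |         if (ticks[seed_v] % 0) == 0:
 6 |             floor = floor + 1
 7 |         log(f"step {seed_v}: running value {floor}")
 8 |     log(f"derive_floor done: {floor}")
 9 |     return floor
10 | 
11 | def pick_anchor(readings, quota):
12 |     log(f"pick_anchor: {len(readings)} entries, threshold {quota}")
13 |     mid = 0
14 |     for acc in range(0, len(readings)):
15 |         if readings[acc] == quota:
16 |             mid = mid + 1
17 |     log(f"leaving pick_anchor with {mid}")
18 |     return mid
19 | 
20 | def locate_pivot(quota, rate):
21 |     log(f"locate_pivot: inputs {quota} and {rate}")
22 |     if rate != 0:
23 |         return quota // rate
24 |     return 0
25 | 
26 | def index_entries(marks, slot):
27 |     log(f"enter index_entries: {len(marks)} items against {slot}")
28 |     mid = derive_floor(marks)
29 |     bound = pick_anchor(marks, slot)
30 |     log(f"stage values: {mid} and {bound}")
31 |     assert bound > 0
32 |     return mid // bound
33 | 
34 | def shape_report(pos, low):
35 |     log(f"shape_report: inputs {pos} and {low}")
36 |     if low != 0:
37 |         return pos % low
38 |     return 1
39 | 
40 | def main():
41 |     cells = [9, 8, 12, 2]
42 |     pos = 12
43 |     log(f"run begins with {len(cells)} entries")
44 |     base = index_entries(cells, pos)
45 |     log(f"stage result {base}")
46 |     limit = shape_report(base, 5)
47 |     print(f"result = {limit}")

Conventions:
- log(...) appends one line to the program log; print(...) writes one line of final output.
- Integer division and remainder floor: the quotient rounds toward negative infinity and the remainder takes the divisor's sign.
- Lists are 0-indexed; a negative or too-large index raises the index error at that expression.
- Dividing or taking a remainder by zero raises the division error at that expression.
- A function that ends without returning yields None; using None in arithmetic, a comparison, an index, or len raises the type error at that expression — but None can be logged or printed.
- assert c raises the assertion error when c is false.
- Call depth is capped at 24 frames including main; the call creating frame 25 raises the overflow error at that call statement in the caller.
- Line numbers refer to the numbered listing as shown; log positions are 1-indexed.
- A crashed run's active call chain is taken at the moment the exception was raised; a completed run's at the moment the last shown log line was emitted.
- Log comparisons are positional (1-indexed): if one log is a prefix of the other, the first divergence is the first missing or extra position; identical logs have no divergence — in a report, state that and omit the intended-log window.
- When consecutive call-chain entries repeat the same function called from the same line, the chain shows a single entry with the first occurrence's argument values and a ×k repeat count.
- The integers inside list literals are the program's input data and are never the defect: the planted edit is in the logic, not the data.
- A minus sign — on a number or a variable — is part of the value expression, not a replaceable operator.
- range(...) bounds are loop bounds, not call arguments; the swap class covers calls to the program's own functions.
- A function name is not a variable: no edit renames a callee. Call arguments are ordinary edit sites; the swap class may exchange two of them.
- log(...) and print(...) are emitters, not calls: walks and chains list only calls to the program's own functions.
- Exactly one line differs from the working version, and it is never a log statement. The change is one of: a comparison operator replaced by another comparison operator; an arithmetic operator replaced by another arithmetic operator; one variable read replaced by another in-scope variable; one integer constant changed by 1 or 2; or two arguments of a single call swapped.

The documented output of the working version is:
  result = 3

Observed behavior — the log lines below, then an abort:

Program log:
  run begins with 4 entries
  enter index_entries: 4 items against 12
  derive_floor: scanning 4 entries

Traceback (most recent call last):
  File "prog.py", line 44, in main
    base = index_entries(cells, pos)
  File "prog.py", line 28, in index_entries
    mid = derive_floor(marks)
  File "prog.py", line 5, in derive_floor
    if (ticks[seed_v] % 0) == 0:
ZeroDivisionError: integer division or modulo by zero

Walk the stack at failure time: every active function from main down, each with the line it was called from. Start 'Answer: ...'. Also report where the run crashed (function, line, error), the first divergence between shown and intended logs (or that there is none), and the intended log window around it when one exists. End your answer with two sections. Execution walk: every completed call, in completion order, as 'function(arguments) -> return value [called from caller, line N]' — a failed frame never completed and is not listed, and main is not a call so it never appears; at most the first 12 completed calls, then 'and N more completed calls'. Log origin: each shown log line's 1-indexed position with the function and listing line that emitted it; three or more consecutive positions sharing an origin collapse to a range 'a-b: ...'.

Answer: main -> index_entries (called at line 44) -> derive_floor (called at line 28).
Key observation: The faulty run's log stops after 3 lines; the working version's next line would be 'step 0: running value 0'.
Crash: derive_floor, line 5, ZeroDivisionError.
First divergence: position 4 (shown log ended at 3 lines; the working version continues: 'step 0: running value 0').
Intended log window:
  2: enter index_entries: 4 items against 12
  3: derive_floor: scanning 4 entries
  4: step 0: running value 0
  5: step 1: running value 1
Execution walk:
  (no call completed)
Log origins:
  1: logged in main at line 43
  2: logged in index_entries at line 27
  3: logged in derive_floor at line 2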